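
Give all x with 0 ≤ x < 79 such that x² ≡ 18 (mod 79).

Since 79 ≡ 3 (mod 4), a square root of 18 is 18^((79+1)/4) = 18^20 mod 79.
Repeated squaring: 18^2≡8, 18^4≡64, 18^8≡67, 18^16≡65 (mod 79).
18^20 = 18^(16+4) ≡ 52 (mod 79).
Check: 52² = 2704 ≡ 18 (mod 79). The two roots are 27 and 52.

27, 52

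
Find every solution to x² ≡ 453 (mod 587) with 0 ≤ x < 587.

276, 311

Since 587 ≡ 3 (mod 4), a square root of 453 is 453^((587+1)/4) = 453^147 mod 587.
Repeated squaring: 453^2≡346, 453^4≡555, 453^8≡437, 453^16≡194, 453^32≡68, 453^64≡515, 453^128≡488 (mod 587).
453^147 = 453^(128+16+2+1) ≡ 311 (mod 587).
Check: 311² = 96721 ≡ 453 (mod 587). The two roots are 276 and 311.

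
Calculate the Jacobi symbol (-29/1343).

First reduce: -29 ≡ 1314 (mod 1343).
Pull out 2: since 1343 ≡ 7 (mod 8), (2/1343) = +1.
Reciprocity: 657 ≡ 1 and 1343 ≡ 3 (mod 4), so (657/1343) = +(1343/657).
Reduce top mod 657: now compute (29/657).
Reciprocity: 29 ≡ 1 and 657 ≡ 1 (mod 4), so (29/657) = +(657/29).
Reduce top mod 29: now compute (19/29).
Reciprocity: 19 ≡ 3 and 29 ≡ 1 (mod 4), so (19/29) = +(29/19).
Reduce top mod 19: now compute (10/19).
Pull out 2: since 19 ≡ 3 (mod 8), (2/19) = -1.
Reciprocity: 5 ≡ 1 and 19 ≡ 3 (mod 4), so (5/19) = +(19/5).
Reduce top mod 5: now compute (4/5).
Pull out 2^2: since 5 ≡ 5 (mod 8), (2/5) = -1, so (2/5)^2 = +1.
Reached (1/5) = 1. Collecting the sign flips along the way, the symbol is -1.

-1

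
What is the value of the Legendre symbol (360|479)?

Pull out 2^3: since 479 ≡ 7 (mod 8), (2/479) = +1, so (2/479)^3 = +1.
Reciprocity: 45 ≡ 1 and 479 ≡ 3 (mod 4), so (45/479) = +(479/45).
Reduce top mod 45: now compute (29/45).
Reciprocity: 29 ≡ 1 and 45 ≡ 1 (mod 4), so (29/45) = +(45/29).
Reduce top mod 29: now compute (16/29).
Pull out 2^4: since 29 ≡ 5 (mod 8), (2/29) = -1, so (2/29)^4 = +1.
Reached (1/29) = 1. Collecting the sign flips along the way, the symbol is +1.

1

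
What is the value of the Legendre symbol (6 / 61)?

Pull out 2: since 61 ≡ 5 (mod 8), (2/61) = -1.
Reciprocity: 3 ≡ 3 and 61 ≡ 1 (mod 4), so (3/61) = +(61/3).
Reduce top mod 3: now compute (1/3).
Reached (1/3) = 1. Collecting the sign flips along the way, the symbol is -1.

-1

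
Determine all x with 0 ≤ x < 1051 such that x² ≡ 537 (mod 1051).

Since 1051 ≡ 3 (mod 4), a square root of 537 is 537^((1051+1)/4) = 537^263 mod 1051.
Repeated squaring: 537^2≡395, 537^4≡477, 537^8≡513, 537^16≡419, 537^32≡44, 537^64≡885, 537^128≡230, 537^256≡350 (mod 1051).
537^263 = 537^(256+4+2+1) ≡ 305 (mod 1051).
Check: 305² = 93025 ≡ 537 (mod 1051). The two roots are 305 and 746.

305, 746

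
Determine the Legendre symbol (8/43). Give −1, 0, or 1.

-1

Pull out 2^3: since 43 ≡ 3 (mod 8), (2/43) = -1, so (2/43)^3 = -1.
Reached (1/43) = 1. Collecting the sign flips along the way, the symbol is -1.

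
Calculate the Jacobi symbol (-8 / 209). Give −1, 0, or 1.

1

First reduce: -8 ≡ 201 (mod 209).
Reciprocity: 201 ≡ 1 and 209 ≡ 1 (mod 4), so (201/209) = +(209/201).
Reduce top mod 201: now compute (8/201).
Pull out 2^3: since 201 ≡ 1 (mod 8), (2/201) = +1, so (2/201)^3 = +1.
Reached (1/201) = 1. Collecting the sign flips along the way, the symbol is +1.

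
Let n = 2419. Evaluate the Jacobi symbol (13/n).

Reciprocity: 13 ≡ 1 and 2419 ≡ 3 (mod 4), so (13/2419) = +(2419/13).
Reduce top mod 13: now compute (1/13).
Reached (1/13) = 1. Collecting the sign flips along the way, the symbol is +1.

1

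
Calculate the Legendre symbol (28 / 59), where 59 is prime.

1

Euler's criterion: (28/59) ≡ 28^29 (mod 59).
28^2 ≡ 17 (mod 59)
28^4 ≡ 53 (mod 59)
28^8 ≡ 36 (mod 59)
28^16 ≡ 57 (mod 59)
28^29 = 28^(16+8+4+1) ≡ 1 (mod 59).
Result is 1, so (28/59) = 1.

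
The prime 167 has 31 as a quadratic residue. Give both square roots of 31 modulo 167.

71, 96

Since 167 ≡ 3 (mod 4), a square root of 31 is 31^((167+1)/4) = 31^42 mod 167.
Repeated squaring: 31^2≡126, 31^4≡11, 31^8≡121, 31^16≡112, 31^32≡19 (mod 167).
31^42 = 31^(32+8+2) ≡ 96 (mod 167).
Check: 96² = 9216 ≡ 31 (mod 167). The two roots are 71 and 96.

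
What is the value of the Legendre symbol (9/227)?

1

Euler's criterion: (9/227) ≡ 9^113 (mod 227).
9^2 ≡ 81 (mod 227)
9^4 ≡ 205 (mod 227)
9^8 ≡ 30 (mod 227)
9^16 ≡ 219 (mod 227)
9^32 ≡ 64 (mod 227)
9^64 ≡ 10 (mod 227)
9^113 = 9^(64+32+16+1) ≡ 1 (mod 227).
Result is 1, so (9/227) = 1.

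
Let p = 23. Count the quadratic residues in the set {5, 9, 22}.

(5/23) = -1 → non-residue.
(9/23) = +1 → QR.
(22/23) = -1 → non-residue.
Total quadratic residues among the 3: 1.

1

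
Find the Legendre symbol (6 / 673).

1

Pull out 2: since 673 ≡ 1 (mod 8), (2/673) = +1.
Reciprocity: 3 ≡ 3 and 673 ≡ 1 (mod 4), so (3/673) = +(673/3).
Reduce top mod 3: now compute (1/3).
Reached (1/3) = 1. Collecting the sign flips along the way, the symbol is +1.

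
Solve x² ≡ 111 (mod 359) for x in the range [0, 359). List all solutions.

Since 359 ≡ 3 (mod 4), a square root of 111 is 111^((359+1)/4) = 111^90 mod 359.
Repeated squaring: 111^2≡115, 111^4≡301, 111^8≡133, 111^16≡98, 111^32≡270, 111^64≡23 (mod 359).
111^90 = 111^(64+16+8+2) ≡ 160 (mod 359).
Check: 160² = 25600 ≡ 111 (mod 359). The two roots are 160 and 199.

160, 199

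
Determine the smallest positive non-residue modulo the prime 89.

(2/89) = +1, so 2 is a residue.
(3/89) = −1, so 3 is the smallest positive non-residue mod 89.

3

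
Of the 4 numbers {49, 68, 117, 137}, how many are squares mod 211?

(49/211) = +1 → QR.
(68/211) = -1 → non-residue.
(117/211) = +1 → QR.
(137/211) = +1 → QR.
Total quadratic residues among the 4: 3.

3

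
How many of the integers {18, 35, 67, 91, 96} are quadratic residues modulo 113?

(18/113) = +1 → QR.
(35/113) = -1 → non-residue.
(67/113) = -1 → non-residue.
(91/113) = +1 → QR.
(96/113) = -1 → non-residue.
Total quadratic residues among the 5: 2.

2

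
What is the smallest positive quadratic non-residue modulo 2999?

(2/2999) = +1, so 2 is a residue.
(3/2999) = +1, so 3 is a residue.
(4/2999) = +1, so 4 is a residue.
(5/2999) = +1, so 5 is a residue.
(6/2999) = +1, so 6 is a residue.
(7/2999) = +1, so 7 is a residue.
(8/2999) = +1, so 8 is a residue.
(9/2999) = +1, so 9 is a residue.
(10/2999) = +1, so 10 is a residue.
(11/2999) = +1, so 11 is a residue.
(12/2999) = +1, so 12 is a residue.
(13/2999) = +1, so 13 is a residue.
(14/2999) = +1, so 14 is a residue.
(15/2999) = +1, so 15 is a residue.
(16/2999) = +1, so 16 is a residue.
(17/2999) = −1, so 17 is the smallest positive non-residue mod 2999.

17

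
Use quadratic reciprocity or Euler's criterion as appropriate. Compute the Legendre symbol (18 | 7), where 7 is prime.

1

Euler's criterion: (18/7) ≡ 4^3 (mod 7).
4^2 ≡ 2 (mod 7)
4^3 = 4^(2+1) ≡ 1 (mod 7).
Result is 1, so (18/7) = 1.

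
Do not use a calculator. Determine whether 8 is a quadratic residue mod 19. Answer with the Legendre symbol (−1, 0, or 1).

-1

Pull out 2^3: since 19 ≡ 3 (mod 8), (2/19) = -1, so (2/19)^3 = -1.
Reached (1/19) = 1. Collecting the sign flips along the way, the symbol is -1.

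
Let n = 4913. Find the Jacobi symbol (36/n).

1

Pull out 2^2: since 4913 ≡ 1 (mod 8), (2/4913) = +1, so (2/4913)^2 = +1.
Reciprocity: 9 ≡ 1 and 4913 ≡ 1 (mod 4), so (9/4913) = +(4913/9).
Reduce top mod 9: now compute (8/9).
Pull out 2^3: since 9 ≡ 1 (mod 8), (2/9) = +1, so (2/9)^3 = +1.
Reached (1/9) = 1. Collecting the sign flips along the way, the symbol is +1.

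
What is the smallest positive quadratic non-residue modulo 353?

3

(2/353) = +1, so 2 is a residue.
(3/353) = −1, so 3 is the smallest positive non-residue mod 353.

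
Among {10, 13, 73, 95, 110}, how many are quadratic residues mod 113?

(10/113) = -1 → non-residue.
(13/113) = +1 → QR.
(73/113) = -1 → non-residue.
(95/113) = +1 → QR.
(110/113) = -1 → non-residue.
Total quadratic residues among the 5: 2.

2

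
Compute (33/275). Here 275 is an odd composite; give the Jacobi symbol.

0

Reciprocity: 33 ≡ 1 and 275 ≡ 3 (mod 4), so (33/275) = +(275/33).
Reduce top mod 33: now compute (11/33).
Reciprocity: 11 ≡ 3 and 33 ≡ 1 (mod 4), so (11/33) = +(33/11).
Reduce top mod 11: now compute (0/11).
Top reduces to 0: gcd > 1, so the symbol is 0.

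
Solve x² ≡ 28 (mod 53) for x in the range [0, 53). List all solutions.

9, 44

53 ≡ 1 (mod 4), so we find a root by search.
Trying successive values, 9² = 81 ≡ 28 (mod 53). The other root is 53 − 9 = 44.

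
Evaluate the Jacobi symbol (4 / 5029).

Pull out 2^2: since 5029 ≡ 5 (mod 8), (2/5029) = -1, so (2/5029)^2 = +1.
Reached (1/5029) = 1. Collecting the sign flips along the way, the symbol is +1.

1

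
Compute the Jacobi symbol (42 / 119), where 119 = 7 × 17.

Pull out 2: since 119 ≡ 7 (mod 8), (2/119) = +1.
Reciprocity: 21 ≡ 1 and 119 ≡ 3 (mod 4), so (21/119) = +(119/21).
Reduce top mod 21: now compute (14/21).
Pull out 2: since 21 ≡ 5 (mod 8), (2/21) = -1.
Reciprocity: 7 ≡ 3 and 21 ≡ 1 (mod 4), so (7/21) = +(21/7).
Reduce top mod 7: now compute (0/7).
Top reduces to 0: gcd > 1, so the symbol is 0.

0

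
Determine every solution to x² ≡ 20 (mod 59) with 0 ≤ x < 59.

Since 59 ≡ 3 (mod 4), a square root of 20 is 20^((59+1)/4) = 20^15 mod 59.
Repeated squaring: 20^2≡46, 20^4≡51, 20^8≡5 (mod 59).
20^15 = 20^(8+4+2+1) ≡ 16 (mod 59).
Check: 16² = 256 ≡ 20 (mod 59). The two roots are 16 and 43.

16, 43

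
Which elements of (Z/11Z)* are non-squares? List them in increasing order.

Square k = 1,…,5 (k and 11−k give the same square):
1²=1, 2²=4, 3²=9, 4²≡5, 5²≡3 (mod 11).
The residues are {1, 3, 4, 5, 9}; the non-residues are the remaining 5 nonzero classes.

2,6,7,8,10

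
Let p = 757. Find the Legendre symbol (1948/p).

1

First reduce: 1948 ≡ 434 (mod 757).
Pull out 2: since 757 ≡ 5 (mod 8), (2/757) = -1.
Reciprocity: 217 ≡ 1 and 757 ≡ 1 (mod 4), so (217/757) = +(757/217).
Reduce top mod 217: now compute (106/217).
Pull out 2: since 217 ≡ 1 (mod 8), (2/217) = +1.
Reciprocity: 53 ≡ 1 and 217 ≡ 1 (mod 4), so (53/217) = +(217/53).
Reduce top mod 53: now compute (5/53).
Reciprocity: 5 ≡ 1 and 53 ≡ 1 (mod 4), so (5/53) = +(53/5).
Reduce top mod 5: now compute (3/5).
Reciprocity: 3 ≡ 3 and 5 ≡ 1 (mod 4), so (3/5) = +(5/3).
Reduce top mod 3: now compute (2/3).
Pull out 2: since 3 ≡ 3 (mod 8), (2/3) = -1.
Reached (1/3) = 1. Collecting the sign flips along the way, the symbol is +1.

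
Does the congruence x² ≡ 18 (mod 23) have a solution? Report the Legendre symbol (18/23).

Euler's criterion: (18/23) ≡ 18^11 (mod 23).
18^2 ≡ 2 (mod 23)
18^4 ≡ 4 (mod 23)
18^8 ≡ 16 (mod 23)
18^11 = 18^(8+2+1) ≡ 1 (mod 23).
Result is 1, so (18/23) = 1.

1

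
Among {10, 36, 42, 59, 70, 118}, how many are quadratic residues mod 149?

(10/149) = -1 → non-residue.
(36/149) = +1 → QR.
(42/149) = +1 → QR.
(59/149) = -1 → non-residue.
(70/149) = -1 → non-residue.
(118/149) = +1 → QR.
Total quadratic residues among the 6: 3.

3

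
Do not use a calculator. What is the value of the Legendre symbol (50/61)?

-1

Pull out 2: since 61 ≡ 5 (mod 8), (2/61) = -1.
Reciprocity: 25 ≡ 1 and 61 ≡ 1 (mod 4), so (25/61) = +(61/25).
Reduce top mod 25: now compute (11/25).
Reciprocity: 11 ≡ 3 and 25 ≡ 1 (mod 4), so (11/25) = +(25/11).
Reduce top mod 11: now compute (3/11).
Reciprocity: 3 ≡ 3 and 11 ≡ 3 (mod 4), so (3/11) = −(11/3).
Reduce top mod 3: now compute (2/3).
Pull out 2: since 3 ≡ 3 (mod 8), (2/3) = -1.
Reached (1/3) = 1. Collecting the sign flips along the way, the symbol is -1.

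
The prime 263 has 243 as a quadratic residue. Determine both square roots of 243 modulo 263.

Since 263 ≡ 3 (mod 4), a square root of 243 is 243^((263+1)/4) = 243^66 mod 263.
Repeated squaring: 243^2≡137, 243^4≡96, 243^8≡11, 243^16≡121, 243^32≡176, 243^64≡205 (mod 263).
243^66 = 243^(64+2) ≡ 207 (mod 263).
Check: 207² = 42849 ≡ 243 (mod 263). The two roots are 56 and 207.

56, 207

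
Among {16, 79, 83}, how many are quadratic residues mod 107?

3

(16/107) = +1 → QR.
(79/107) = +1 → QR.
(83/107) = +1 → QR.
Total quadratic residues among the 3: 3.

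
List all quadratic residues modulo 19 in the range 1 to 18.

1,4,5,6,7,9,11,16,17

Square k = 1,…,9 (k and 19−k give the same square):
1²=1, 2²=4, 3²=9, 4²=16, 5²≡6, 6²≡17, 7²≡11, 8²≡7, 9²≡5 (mod 19).
So the quadratic residues mod 19 are {1, 4, 5, 6, 7, 9, 11, 16, 17}.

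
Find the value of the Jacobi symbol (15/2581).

Reciprocity: 15 ≡ 3 and 2581 ≡ 1 (mod 4), so (15/2581) = +(2581/15).
Reduce top mod 15: now compute (1/15).
Reached (1/15) = 1. Collecting the sign flips along the way, the symbol is +1.

1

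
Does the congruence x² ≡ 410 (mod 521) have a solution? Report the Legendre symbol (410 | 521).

-1

Euler's criterion: (410/521) ≡ 410^260 (mod 521).
410^2 ≡ 338 (mod 521)
410^4 ≡ 145 (mod 521)
410^8 ≡ 185 (mod 521)
410^16 ≡ 360 (mod 521)
410^32 ≡ 392 (mod 521)
410^64 ≡ 490 (mod 521)
410^128 ≡ 440 (mod 521)
410^256 ≡ 309 (mod 521)
410^260 = 410^(256+4) ≡ 520 (mod 521).
Result is 520 ≡ −1, so (410/521) = −1.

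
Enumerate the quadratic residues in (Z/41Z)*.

1 2 4 5 8 9 10 16 18 20 21 23 25 31 32 33 36 37 39 40

Square k = 1,…,20 (k and 41−k give the same square):
1²=1, 2²=4, 3²=9, 4²=16, 5²=25, 6²=36, 7²≡8, 8²≡23, 9²≡40, 10²≡18, 11²≡39, 12²≡21, 13²≡5, 14²≡32, 15²≡20, 16²≡10, 17²≡2, 18²≡37, 19²≡33, 20²≡31 (mod 41).
So the quadratic residues mod 41 are {1, 2, 4, 5, 8, 9, 10, 16, 18, 20, 21, 23, 25, 31, 32, 33, 36, 37, 39, 40}.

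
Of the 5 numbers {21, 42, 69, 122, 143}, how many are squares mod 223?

(21/223) = -1 → non-residue.
(42/223) = -1 → non-residue.
(69/223) = +1 → QR.
(122/223) = -1 → non-residue.
(143/223) = +1 → QR.
Total quadratic residues among the 5: 2.

2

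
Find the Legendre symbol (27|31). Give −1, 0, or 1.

Reciprocity: 27 ≡ 3 and 31 ≡ 3 (mod 4), so (27/31) = −(31/27).
Reduce top mod 27: now compute (4/27).
Pull out 2^2: since 27 ≡ 3 (mod 8), (2/27) = -1, so (2/27)^2 = +1.
Reached (1/27) = 1. Collecting the sign flips along the way, the symbol is -1.

-1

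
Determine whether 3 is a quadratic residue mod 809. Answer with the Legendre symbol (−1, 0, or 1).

Reciprocity: 3 ≡ 3 and 809 ≡ 1 (mod 4), so (3/809) = +(809/3).
Reduce top mod 3: now compute (2/3).
Pull out 2: since 3 ≡ 3 (mod 8), (2/3) = -1.
Reached (1/3) = 1. Collecting the sign flips along the way, the symbol is -1.

-1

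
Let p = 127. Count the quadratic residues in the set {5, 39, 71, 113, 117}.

(5/127) = -1 → non-residue.
(39/127) = -1 → non-residue.
(71/127) = +1 → QR.
(113/127) = +1 → QR.
(117/127) = +1 → QR.
Total quadratic residues among the 5: 3.

3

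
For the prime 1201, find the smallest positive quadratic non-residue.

11

(2/1201) = +1, so 2 is a residue.
(3/1201) = +1, so 3 is a residue.
(4/1201) = +1, so 4 is a residue.
(5/1201) = +1, so 5 is a residue.
(6/1201) = +1, so 6 is a residue.
(7/1201) = +1, so 7 is a residue.
(8/1201) = +1, so 8 is a residue.
(9/1201) = +1, so 9 is a residue.
(10/1201) = +1, so 10 is a residue.
(11/1201) = −1, so 11 is the smallest positive non-residue mod 1201.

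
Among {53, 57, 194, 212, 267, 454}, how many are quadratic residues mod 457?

2

(53/457) = -1 → non-residue.
(57/457) = +1 → QR.
(194/457) = -1 → non-residue.
(212/457) = -1 → non-residue.
(267/457) = -1 → non-residue.
(454/457) = +1 → QR.
Total quadratic residues among the 6: 2.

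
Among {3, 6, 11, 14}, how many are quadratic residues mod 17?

(3/17) = -1 → non-residue.
(6/17) = -1 → non-residue.
(11/17) = -1 → non-residue.
(14/17) = -1 → non-residue.
Total quadratic residues among the 4: 0.

0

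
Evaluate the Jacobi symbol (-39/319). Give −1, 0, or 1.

-1

First reduce: -39 ≡ 280 (mod 319).
Pull out 2^3: since 319 ≡ 7 (mod 8), (2/319) = +1, so (2/319)^3 = +1.
Reciprocity: 35 ≡ 3 and 319 ≡ 3 (mod 4), so (35/319) = −(319/35).
Reduce top mod 35: now compute (4/35).
Pull out 2^2: since 35 ≡ 3 (mod 8), (2/35) = -1, so (2/35)^2 = +1.
Reached (1/35) = 1. Collecting the sign flips along the way, the symbol is -1.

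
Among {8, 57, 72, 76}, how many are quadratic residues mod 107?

(8/107) = -1 → non-residue.
(57/107) = +1 → QR.
(72/107) = -1 → non-residue.
(76/107) = +1 → QR.
Total quadratic residues among the 4: 2.

2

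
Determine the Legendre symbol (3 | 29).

-1

Euler's criterion: (3/29) ≡ 3^14 (mod 29).
3^2 ≡ 9 (mod 29)
3^4 ≡ 23 (mod 29)
3^8 ≡ 7 (mod 29)
3^14 = 3^(8+4+2) ≡ 28 (mod 29).
Result is 28 ≡ −1, so (3/29) = −1.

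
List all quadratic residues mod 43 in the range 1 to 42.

1, 4, 6, 9, 10, 11, 13, 14, 15, 16, 17, 21, 23, 24, 25, 31, 35, 36, 38, 40, 41

Square k = 1,…,21 (k and 43−k give the same square):
1²=1, 2²=4, 3²=9, 4²=16, 5²=25, 6²=36, 7²≡6, 8²≡21, 9²≡38, 10²≡14, 11²≡35, 12²≡15, 13²≡40, 14²≡24, 15²≡10, 16²≡41, 17²≡31, 18²≡23, 19²≡17, 20²≡13, 21²≡11 (mod 43).
So the quadratic residues mod 43 are {1, 4, 6, 9, 10, 11, 13, 14, 15, 16, 17, 21, 23, 24, 25, 31, 35, 36, 38, 40, 41}.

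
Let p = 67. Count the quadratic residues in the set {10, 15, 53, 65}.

(10/67) = +1 → QR.
(15/67) = +1 → QR.
(53/67) = -1 → non-residue.
(65/67) = +1 → QR.
Total quadratic residues among the 4: 3.

3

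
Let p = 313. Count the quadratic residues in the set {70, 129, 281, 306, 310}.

3

(70/313) = +1 → QR.
(129/313) = -1 → non-residue.
(281/313) = +1 → QR.
(306/313) = -1 → non-residue.
(310/313) = +1 → QR.
Total quadratic residues among the 5: 3.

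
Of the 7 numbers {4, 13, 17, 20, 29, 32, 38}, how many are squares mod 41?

(4/41) = +1 → QR.
(13/41) = -1 → non-residue.
(17/41) = -1 → non-residue.
(20/41) = +1 → QR.
(29/41) = -1 → non-residue.
(32/41) = +1 → QR.
(38/41) = -1 → non-residue.
Total quadratic residues among the 7: 3.

3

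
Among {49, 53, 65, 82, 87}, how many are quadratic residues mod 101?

4

(49/101) = +1 → QR.
(53/101) = -1 → non-residue.
(65/101) = +1 → QR.
(82/101) = +1 → QR.
(87/101) = +1 → QR.
Total quadratic residues among the 5: 4.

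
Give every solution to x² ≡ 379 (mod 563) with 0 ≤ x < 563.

Since 563 ≡ 3 (mod 4), a square root of 379 is 379^((563+1)/4) = 379^141 mod 563.
Repeated squaring: 379^2≡76, 379^4≡146, 379^8≡485, 379^16≡454, 379^32≡58, 379^64≡549, 379^128≡196 (mod 563).
379^141 = 379^(128+8+4+1) ≡ 155 (mod 563).
Check: 155² = 24025 ≡ 379 (mod 563). The two roots are 155 and 408.

155, 408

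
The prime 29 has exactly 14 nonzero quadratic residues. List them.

Square k = 1,…,14 (k and 29−k give the same square):
1²=1, 2²=4, 3²=9, 4²=16, 5²=25, 6²≡7, 7²≡20, 8²≡6, 9²≡23, 10²≡13, 11²≡5, 12²≡28, 13²≡24, 14²≡22 (mod 29).
So the quadratic residues mod 29 are {1, 4, 5, 6, 7, 9, 13, 16, 20, 22, 23, 24, 25, 28}.

1, 4, 5, 6, 7, 9, 13, 16, 20, 22, 23, 24, 25, 28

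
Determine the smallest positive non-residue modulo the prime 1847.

5

(2/1847) = +1, so 2 is a residue.
(3/1847) = +1, so 3 is a residue.
(4/1847) = +1, so 4 is a residue.
(5/1847) = −1, so 5 is the smallest positive non-residue mod 1847.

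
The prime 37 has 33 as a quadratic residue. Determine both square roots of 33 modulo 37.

37 ≡ 1 (mod 4), so we find a root by search.
Trying successive values, 12² = 144 ≡ 33 (mod 37). The other root is 37 − 12 = 25.

12, 25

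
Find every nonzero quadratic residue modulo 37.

Square k = 1,…,18 (k and 37−k give the same square):
1²=1, 2²=4, 3²=9, 4²=16, 5²=25, 6²=36, 7²≡12, 8²≡27, 9²≡7, 10²≡26, 11²≡10, 12²≡33, 13²≡21, 14²≡11, 15²≡3, 16²≡34, 17²≡30, 18²≡28 (mod 37).
So the quadratic residues mod 37 are {1, 3, 4, 7, 9, 10, 11, 12, 16, 21, 25, 26, 27, 28, 30, 33, 34, 36}.

1,3,4,7,9,10,11,12,16,21,25,26,27,28,30,33,34,36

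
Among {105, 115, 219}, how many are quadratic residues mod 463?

(105/463) = -1 → non-residue.
(115/463) = +1 → QR.
(219/463) = -1 → non-residue.
Total quadratic residues among the 3: 1.

1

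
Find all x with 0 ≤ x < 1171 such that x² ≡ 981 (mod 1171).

Since 1171 ≡ 3 (mod 4), a square root of 981 is 981^((1171+1)/4) = 981^293 mod 1171.
Repeated squaring: 981^2≡970, 981^4≡587, 981^8≡295, 981^16≡371, 981^32≡634, 981^64≡303, 981^128≡471, 981^256≡522 (mod 1171).
981^293 = 981^(256+32+4+1) ≡ 357 (mod 1171).
Check: 357² = 127449 ≡ 981 (mod 1171). The two roots are 357 and 814.

357, 814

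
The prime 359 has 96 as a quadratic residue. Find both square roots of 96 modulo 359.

Since 359 ≡ 3 (mod 4), a square root of 96 is 96^((359+1)/4) = 96^90 mod 359.
Repeated squaring: 96^2≡241, 96^4≡282, 96^8≡185, 96^16≡120, 96^32≡40, 96^64≡164 (mod 359).
96^90 = 96^(64+16+8+2) ≡ 182 (mod 359).
Check: 182² = 33124 ≡ 96 (mod 359). The two roots are 177 and 182.

177, 182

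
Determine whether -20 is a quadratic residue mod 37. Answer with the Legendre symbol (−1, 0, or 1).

-1

Euler's criterion: (-20/37) ≡ 17^18 (mod 37).
17^2 ≡ 30 (mod 37)
17^4 ≡ 12 (mod 37)
17^8 ≡ 33 (mod 37)
17^16 ≡ 16 (mod 37)
17^18 = 17^(16+2) ≡ 36 (mod 37).
Result is 36 ≡ −1, so (-20/37) = −1.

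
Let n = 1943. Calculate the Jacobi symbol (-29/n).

0

First reduce: -29 ≡ 1914 (mod 1943).
Pull out 2: since 1943 ≡ 7 (mod 8), (2/1943) = +1.
Reciprocity: 957 ≡ 1 and 1943 ≡ 3 (mod 4), so (957/1943) = +(1943/957).
Reduce top mod 957: now compute (29/957).
Reciprocity: 29 ≡ 1 and 957 ≡ 1 (mod 4), so (29/957) = +(957/29).
Reduce top mod 29: now compute (0/29).
Top reduces to 0: gcd > 1, so the symbol is 0.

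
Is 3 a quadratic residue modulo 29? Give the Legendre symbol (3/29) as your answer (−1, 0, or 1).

-1

Reciprocity: 3 ≡ 3 and 29 ≡ 1 (mod 4), so (3/29) = +(29/3).
Reduce top mod 3: now compute (2/3).
Pull out 2: since 3 ≡ 3 (mod 8), (2/3) = -1.
Reached (1/3) = 1. Collecting the sign flips along the way, the symbol is -1.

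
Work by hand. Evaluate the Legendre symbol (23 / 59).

Euler's criterion: (23/59) ≡ 23^29 (mod 59).
23^2 ≡ 57 (mod 59)
23^4 ≡ 4 (mod 59)
23^8 ≡ 16 (mod 59)
23^16 ≡ 20 (mod 59)
23^29 = 23^(16+8+4+1) ≡ 58 (mod 59).
Result is 58 ≡ −1, so (23/59) = −1.

-1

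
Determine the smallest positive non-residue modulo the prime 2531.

(2/2531) = −1, so 2 is the smallest positive non-residue mod 2531.

2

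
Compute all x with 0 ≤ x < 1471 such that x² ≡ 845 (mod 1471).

Since 1471 ≡ 3 (mod 4), a square root of 845 is 845^((1471+1)/4) = 845^368 mod 1471.
Repeated squaring: 845^2≡590, 845^4≡944, 845^8≡1181, 845^16≡253, 845^32≡756, 845^64≡788, 845^128≡182, 845^256≡762 (mod 1471).
845^368 = 845^(256+64+32+16) ≡ 647 (mod 1471).
Check: 647² = 418609 ≡ 845 (mod 1471). The two roots are 647 and 824.

647, 824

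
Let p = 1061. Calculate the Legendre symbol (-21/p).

Euler's criterion: (-21/1061) ≡ 1040^530 (mod 1061).
1040^2 ≡ 441 (mod 1061)
1040^4 ≡ 318 (mod 1061)
1040^8 ≡ 329 (mod 1061)
1040^16 ≡ 19 (mod 1061)
1040^32 ≡ 361 (mod 1061)
1040^64 ≡ 879 (mod 1061)
1040^128 ≡ 233 (mod 1061)
1040^256 ≡ 178 (mod 1061)
1040^512 ≡ 915 (mod 1061)
1040^530 = 1040^(512+16+2) ≡ 1060 (mod 1061).
Result is 1060 ≡ −1, so (-21/1061) = −1.

-1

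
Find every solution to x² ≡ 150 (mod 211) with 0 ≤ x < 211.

19, 192

Since 211 ≡ 3 (mod 4), a square root of 150 is 150^((211+1)/4) = 150^53 mod 211.
Repeated squaring: 150^2≡134, 150^4≡21, 150^8≡19, 150^16≡150, 150^32≡134 (mod 211).
150^53 = 150^(32+16+4+1) ≡ 19 (mod 211).
Check: 19² = 361 ≡ 150 (mod 211). The two roots are 19 and 192.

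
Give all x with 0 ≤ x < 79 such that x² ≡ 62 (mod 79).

33, 46

Since 79 ≡ 3 (mod 4), a square root of 62 is 62^((79+1)/4) = 62^20 mod 79.
Repeated squaring: 62^2≡52, 62^4≡18, 62^8≡8, 62^16≡64 (mod 79).
62^20 = 62^(16+4) ≡ 46 (mod 79).
Check: 46² = 2116 ≡ 62 (mod 79). The two roots are 33 and 46.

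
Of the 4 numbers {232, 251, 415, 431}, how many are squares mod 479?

1

(232/479) = -1 → non-residue.
(251/479) = +1 → QR.
(415/479) = -1 → non-residue.
(431/479) = -1 → non-residue.
Total quadratic residues among the 4: 1.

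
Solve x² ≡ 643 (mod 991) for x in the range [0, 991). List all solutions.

257, 734

Since 991 ≡ 3 (mod 4), a square root of 643 is 643^((991+1)/4) = 643^248 mod 991.
Repeated squaring: 643^2≡202, 643^4≡173, 643^8≡199, 643^16≡952, 643^32≡530, 643^64≡447, 643^128≡618 (mod 991).
643^248 = 643^(128+64+32+16+8) ≡ 734 (mod 991).
Check: 734² = 538756 ≡ 643 (mod 991). The two roots are 257 and 734.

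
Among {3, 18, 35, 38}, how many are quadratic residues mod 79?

2

(3/79) = -1 → non-residue.
(18/79) = +1 → QR.
(35/79) = -1 → non-residue.
(38/79) = +1 → QR.
Total quadratic residues among the 4: 2.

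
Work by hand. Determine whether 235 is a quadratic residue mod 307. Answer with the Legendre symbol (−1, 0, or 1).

Reciprocity: 235 ≡ 3 and 307 ≡ 3 (mod 4), so (235/307) = −(307/235).
Reduce top mod 235: now compute (72/235).
Pull out 2^3: since 235 ≡ 3 (mod 8), (2/235) = -1, so (2/235)^3 = -1.
Reciprocity: 9 ≡ 1 and 235 ≡ 3 (mod 4), so (9/235) = +(235/9).
Reduce top mod 9: now compute (1/9).
Reached (1/9) = 1. Collecting the sign flips along the way, the symbol is +1.

1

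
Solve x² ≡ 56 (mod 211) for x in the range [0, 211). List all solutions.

Since 211 ≡ 3 (mod 4), a square root of 56 is 56^((211+1)/4) = 56^53 mod 211.
Repeated squaring: 56^2≡182, 56^4≡208, 56^8≡9, 56^16≡81, 56^32≡20 (mod 211).
56^53 = 56^(32+16+4+1) ≡ 30 (mod 211).
Check: 30² = 900 ≡ 56 (mod 211). The two roots are 30 and 181.

30, 181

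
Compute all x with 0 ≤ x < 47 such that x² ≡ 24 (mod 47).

Since 47 ≡ 3 (mod 4), a square root of 24 is 24^((47+1)/4) = 24^12 mod 47.
Repeated squaring: 24^2≡12, 24^4≡3, 24^8≡9 (mod 47).
24^12 = 24^(8+4) ≡ 27 (mod 47).
Check: 27² = 729 ≡ 24 (mod 47). The two roots are 20 and 27.

20, 27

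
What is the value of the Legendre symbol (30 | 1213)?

Pull out 2: since 1213 ≡ 5 (mod 8), (2/1213) = -1.
Reciprocity: 15 ≡ 3 and 1213 ≡ 1 (mod 4), so (15/1213) = +(1213/15).
Reduce top mod 15: now compute (13/15).
Reciprocity: 13 ≡ 1 and 15 ≡ 3 (mod 4), so (13/15) = +(15/13).
Reduce top mod 13: now compute (2/13).
Pull out 2: since 13 ≡ 5 (mod 8), (2/13) = -1.
Reached (1/13) = 1. Collecting the sign flips along the way, the symbol is +1.

1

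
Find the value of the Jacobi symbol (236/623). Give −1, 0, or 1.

1

Pull out 2^2: since 623 ≡ 7 (mod 8), (2/623) = +1, so (2/623)^2 = +1.
Reciprocity: 59 ≡ 3 and 623 ≡ 3 (mod 4), so (59/623) = −(623/59).
Reduce top mod 59: now compute (33/59).
Reciprocity: 33 ≡ 1 and 59 ≡ 3 (mod 4), so (33/59) = +(59/33).
Reduce top mod 33: now compute (26/33).
Pull out 2: since 33 ≡ 1 (mod 8), (2/33) = +1.
Reciprocity: 13 ≡ 1 and 33 ≡ 1 (mod 4), so (13/33) = +(33/13).
Reduce top mod 13: now compute (7/13).
Reciprocity: 7 ≡ 3 and 13 ≡ 1 (mod 4), so (7/13) = +(13/7).
Reduce top mod 7: now compute (6/7).
Pull out 2: since 7 ≡ 7 (mod 8), (2/7) = +1.
Reciprocity: 3 ≡ 3 and 7 ≡ 3 (mod 4), so (3/7) = −(7/3).
Reduce top mod 3: now compute (1/3).
Reached (1/3) = 1. Collecting the sign flips along the way, the symbol is +1.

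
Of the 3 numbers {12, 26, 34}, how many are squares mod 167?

(12/167) = +1 → QR.
(26/167) = -1 → non-residue.
(34/167) = -1 → non-residue.
Total quadratic residues among the 3: 1.

1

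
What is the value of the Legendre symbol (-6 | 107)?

1

Euler's criterion: (-6/107) ≡ 101^53 (mod 107).
101^2 ≡ 36 (mod 107)
101^4 ≡ 12 (mod 107)
101^8 ≡ 37 (mod 107)
101^16 ≡ 85 (mod 107)
101^32 ≡ 56 (mod 107)
101^53 = 101^(32+16+4+1) ≡ 1 (mod 107).
Result is 1, so (-6/107) = 1.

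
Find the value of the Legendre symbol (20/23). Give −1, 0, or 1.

-1

Pull out 2^2: since 23 ≡ 7 (mod 8), (2/23) = +1, so (2/23)^2 = +1.
Reciprocity: 5 ≡ 1 and 23 ≡ 3 (mod 4), so (5/23) = +(23/5).
Reduce top mod 5: now compute (3/5).
Reciprocity: 3 ≡ 3 and 5 ≡ 1 (mod 4), so (3/5) = +(5/3).
Reduce top mod 3: now compute (2/3).
Pull out 2: since 3 ≡ 3 (mod 8), (2/3) = -1.
Reached (1/3) = 1. Collecting the sign flips along the way, the symbol is -1.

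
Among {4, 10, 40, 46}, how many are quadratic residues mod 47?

(4/47) = +1 → QR.
(10/47) = -1 → non-residue.
(40/47) = -1 → non-residue.
(46/47) = -1 → non-residue.
Total quadratic residues among the 4: 1.

1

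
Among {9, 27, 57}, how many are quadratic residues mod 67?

1

(9/67) = +1 → QR.
(27/67) = -1 → non-residue.
(57/67) = -1 → non-residue.
Total quadratic residues among the 3: 1.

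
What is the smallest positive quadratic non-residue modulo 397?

2

(2/397) = −1, so 2 is the smallest positive non-residue mod 397.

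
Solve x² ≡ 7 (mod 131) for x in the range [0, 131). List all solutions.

20, 111

Since 131 ≡ 3 (mod 4), a square root of 7 is 7^((131+1)/4) = 7^33 mod 131.
Repeated squaring: 7^2≡49, 7^4≡43, 7^8≡15, 7^16≡94, 7^32≡59 (mod 131).
7^33 = 7^(32+1) ≡ 20 (mod 131).
Check: 20² = 400 ≡ 7 (mod 131). The two roots are 20 and 111.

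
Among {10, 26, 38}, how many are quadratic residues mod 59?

(10/59) = -1 → non-residue.
(26/59) = +1 → QR.
(38/59) = -1 → non-residue.
Total quadratic residues among the 3: 1.

1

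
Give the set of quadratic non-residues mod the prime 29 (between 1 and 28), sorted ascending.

Square k = 1,…,14 (k and 29−k give the same square):
1²=1, 2²=4, 3²=9, 4²=16, 5²=25, 6²≡7, 7²≡20, 8²≡6, 9²≡23, 10²≡13, 11²≡5, 12²≡28, 13²≡24, 14²≡22 (mod 29).
The residues are {1, 4, 5, 6, 7, 9, 13, 16, 20, 22, 23, 24, 25, 28}; the non-residues are the remaining 14 nonzero classes.

2,3,8,10,11,12,14,15,17,18,19,21,26,27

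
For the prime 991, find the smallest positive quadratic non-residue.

(2/991) = +1, so 2 is a residue.
(3/991) = −1, so 3 is the smallest positive non-residue mod 991.

3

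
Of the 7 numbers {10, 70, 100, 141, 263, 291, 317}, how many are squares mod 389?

2

(10/389) = -1 → non-residue.
(70/389) = -1 → non-residue.
(100/389) = +1 → QR.
(141/389) = +1 → QR.
(263/389) = -1 → non-residue.
(291/389) = -1 → non-residue.
(317/389) = -1 → non-residue.
Total quadratic residues among the 7: 2.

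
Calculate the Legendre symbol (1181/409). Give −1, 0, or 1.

Euler's criterion: (1181/409) ≡ 363^204 (mod 409).
363^2 ≡ 71 (mod 409)
363^4 ≡ 133 (mod 409)
363^8 ≡ 102 (mod 409)
363^16 ≡ 179 (mod 409)
363^32 ≡ 139 (mod 409)
363^64 ≡ 98 (mod 409)
363^128 ≡ 197 (mod 409)
363^204 = 363^(128+64+8+4) ≡ 1 (mod 409).
Result is 1, so (1181/409) = 1.

1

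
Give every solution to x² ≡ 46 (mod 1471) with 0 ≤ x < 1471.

330, 1141

Since 1471 ≡ 3 (mod 4), a square root of 46 is 46^((1471+1)/4) = 46^368 mod 1471.
Repeated squaring: 46^2≡645, 46^4≡1203, 46^8≡1216, 46^16≡301, 46^32≡870, 46^64≡806, 46^128≡925, 46^256≡974 (mod 1471).
46^368 = 46^(256+64+32+16) ≡ 1141 (mod 1471).
Check: 1141² = 1301881 ≡ 46 (mod 1471). The two roots are 330 and 1141.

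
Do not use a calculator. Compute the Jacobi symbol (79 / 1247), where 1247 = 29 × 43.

-1

Reciprocity: 79 ≡ 3 and 1247 ≡ 3 (mod 4), so (79/1247) = −(1247/79).
Reduce top mod 79: now compute (62/79).
Pull out 2: since 79 ≡ 7 (mod 8), (2/79) = +1.
Reciprocity: 31 ≡ 3 and 79 ≡ 3 (mod 4), so (31/79) = −(79/31).
Reduce top mod 31: now compute (17/31).
Reciprocity: 17 ≡ 1 and 31 ≡ 3 (mod 4), so (17/31) = +(31/17).
Reduce top mod 17: now compute (14/17).
Pull out 2: since 17 ≡ 1 (mod 8), (2/17) = +1.
Reciprocity: 7 ≡ 3 and 17 ≡ 1 (mod 4), so (7/17) = +(17/7).
Reduce top mod 7: now compute (3/7).
Reciprocity: 3 ≡ 3 and 7 ≡ 3 (mod 4), so (3/7) = −(7/3).
Reduce top mod 3: now compute (1/3).
Reached (1/3) = 1. Collecting the sign flips along the way, the symbol is -1.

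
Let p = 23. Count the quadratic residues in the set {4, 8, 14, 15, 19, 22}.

(4/23) = +1 → QR.
(8/23) = +1 → QR.
(14/23) = -1 → non-residue.
(15/23) = -1 → non-residue.
(19/23) = -1 → non-residue.
(22/23) = -1 → non-residue.
Total quadratic residues among the 6: 2.

2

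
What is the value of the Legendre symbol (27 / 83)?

1

Reciprocity: 27 ≡ 3 and 83 ≡ 3 (mod 4), so (27/83) = −(83/27).
Reduce top mod 27: now compute (2/27).
Pull out 2: since 27 ≡ 3 (mod 8), (2/27) = -1.
Reached (1/27) = 1. Collecting the sign flips along the way, the symbol is +1.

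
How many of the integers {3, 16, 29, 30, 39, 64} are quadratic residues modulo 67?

4

(3/67) = -1 → non-residue.
(16/67) = +1 → QR.
(29/67) = +1 → QR.
(30/67) = -1 → non-residue.
(39/67) = +1 → QR.
(64/67) = +1 → QR.
Total quadratic residues among the 6: 4.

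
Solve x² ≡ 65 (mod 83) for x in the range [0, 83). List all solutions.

Since 83 ≡ 3 (mod 4), a square root of 65 is 65^((83+1)/4) = 65^21 mod 83.
Repeated squaring: 65^2≡75, 65^4≡64, 65^8≡29, 65^16≡11 (mod 83).
65^21 = 65^(16+4+1) ≡ 27 (mod 83).
Check: 27² = 729 ≡ 65 (mod 83). The two roots are 27 and 56.

27, 56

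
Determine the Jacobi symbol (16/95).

1

Pull out 2^4: since 95 ≡ 7 (mod 8), (2/95) = +1, so (2/95)^4 = +1.
Reached (1/95) = 1. Collecting the sign flips along the way, the symbol is +1.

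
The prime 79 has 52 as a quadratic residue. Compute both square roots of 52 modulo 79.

Since 79 ≡ 3 (mod 4), a square root of 52 is 52^((79+1)/4) = 52^20 mod 79.
Repeated squaring: 52^2≡18, 52^4≡8, 52^8≡64, 52^16≡67 (mod 79).
52^20 = 52^(16+4) ≡ 62 (mod 79).
Check: 62² = 3844 ≡ 52 (mod 79). The two roots are 17 and 62.

17, 62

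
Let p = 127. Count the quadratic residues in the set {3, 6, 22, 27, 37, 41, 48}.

3

(3/127) = -1 → non-residue.
(6/127) = -1 → non-residue.
(22/127) = +1 → QR.
(27/127) = -1 → non-residue.
(37/127) = +1 → QR.
(41/127) = +1 → QR.
(48/127) = -1 → non-residue.
Total quadratic residues among the 7: 3.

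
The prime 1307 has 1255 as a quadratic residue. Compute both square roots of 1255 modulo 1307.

102, 1205

Since 1307 ≡ 3 (mod 4), a square root of 1255 is 1255^((1307+1)/4) = 1255^327 mod 1307.
Repeated squaring: 1255^2≡90, 1255^4≡258, 1255^8≡1214, 1255^16≡807, 1255^32≡363, 1255^64≡1069, 1255^128≡443, 1255^256≡199 (mod 1307).
1255^327 = 1255^(256+64+4+2+1) ≡ 1205 (mod 1307).
Check: 1205² = 1452025 ≡ 1255 (mod 1307). The two roots are 102 and 1205.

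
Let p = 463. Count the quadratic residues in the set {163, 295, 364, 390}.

(163/463) = +1 → QR.
(295/463) = -1 → non-residue.
(364/463) = +1 → QR.
(390/463) = -1 → non-residue.
Total quadratic residues among the 4: 2.

2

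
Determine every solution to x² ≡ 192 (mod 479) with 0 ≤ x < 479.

Since 479 ≡ 3 (mod 4), a square root of 192 is 192^((479+1)/4) = 192^120 mod 479.
Repeated squaring: 192^2≡460, 192^4≡361, 192^8≡33, 192^16≡131, 192^32≡396, 192^64≡183 (mod 479).
192^120 = 192^(64+32+16+8) ≡ 231 (mod 479).
Check: 231² = 53361 ≡ 192 (mod 479). The two roots are 231 and 248.

231, 248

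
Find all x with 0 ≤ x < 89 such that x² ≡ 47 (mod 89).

89 ≡ 1 (mod 4), so we find a root by search.
Trying successive values, 15² = 225 ≡ 47 (mod 89). The other root is 89 − 15 = 74.

15, 74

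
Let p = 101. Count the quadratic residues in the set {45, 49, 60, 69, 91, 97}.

3

(45/101) = +1 → QR.
(49/101) = +1 → QR.
(60/101) = -1 → non-residue.
(69/101) = -1 → non-residue.
(91/101) = -1 → non-residue.
(97/101) = +1 → QR.
Total quadratic residues among the 6: 3.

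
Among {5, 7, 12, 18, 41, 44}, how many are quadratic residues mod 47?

(5/47) = -1 → non-residue.
(7/47) = +1 → QR.
(12/47) = +1 → QR.
(18/47) = +1 → QR.
(41/47) = -1 → non-residue.
(44/47) = -1 → non-residue.
Total quadratic residues among the 6: 3.

3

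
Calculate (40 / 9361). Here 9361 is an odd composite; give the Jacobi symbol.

Pull out 2^3: since 9361 ≡ 1 (mod 8), (2/9361) = +1, so (2/9361)^3 = +1.
Reciprocity: 5 ≡ 1 and 9361 ≡ 1 (mod 4), so (5/9361) = +(9361/5).
Reduce top mod 5: now compute (1/5).
Reached (1/5) = 1. Collecting the sign flips along the way, the symbol is +1.

1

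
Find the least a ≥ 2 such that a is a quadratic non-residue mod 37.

(2/37) = −1, so 2 is the smallest positive non-residue mod 37.

2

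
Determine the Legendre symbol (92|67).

1

Euler's criterion: (92/67) ≡ 25^33 (mod 67).
25^2 ≡ 22 (mod 67)
25^4 ≡ 15 (mod 67)
25^8 ≡ 24 (mod 67)
25^16 ≡ 40 (mod 67)
25^32 ≡ 59 (mod 67)
25^33 = 25^(32+1) ≡ 1 (mod 67).
Result is 1, so (92/67) = 1.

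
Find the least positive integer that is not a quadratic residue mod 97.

5

(2/97) = +1, so 2 is a residue.
(3/97) = +1, so 3 is a residue.
(4/97) = +1, so 4 is a residue.
(5/97) = −1, so 5 is the smallest positive non-residue mod 97.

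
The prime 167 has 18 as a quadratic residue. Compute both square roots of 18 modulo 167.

Since 167 ≡ 3 (mod 4), a square root of 18 is 18^((167+1)/4) = 18^42 mod 167.
Repeated squaring: 18^2≡157, 18^4≡100, 18^8≡147, 18^16≡66, 18^32≡14 (mod 167).
18^42 = 18^(32+8+2) ≡ 128 (mod 167).
Check: 128² = 16384 ≡ 18 (mod 167). The two roots are 39 and 128.

39, 128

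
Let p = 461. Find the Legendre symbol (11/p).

-1

Reciprocity: 11 ≡ 3 and 461 ≡ 1 (mod 4), so (11/461) = +(461/11).
Reduce top mod 11: now compute (10/11).
Pull out 2: since 11 ≡ 3 (mod 8), (2/11) = -1.
Reciprocity: 5 ≡ 1 and 11 ≡ 3 (mod 4), so (5/11) = +(11/5).
Reduce top mod 5: now compute (1/5).
Reached (1/5) = 1. Collecting the sign flips along the way, the symbol is -1.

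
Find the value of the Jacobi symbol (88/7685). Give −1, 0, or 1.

Pull out 2^3: since 7685 ≡ 5 (mod 8), (2/7685) = -1, so (2/7685)^3 = -1.
Reciprocity: 11 ≡ 3 and 7685 ≡ 1 (mod 4), so (11/7685) = +(7685/11).
Reduce top mod 11: now compute (7/11).
Reciprocity: 7 ≡ 3 and 11 ≡ 3 (mod 4), so (7/11) = −(11/7).
Reduce top mod 7: now compute (4/7).
Pull out 2^2: since 7 ≡ 7 (mod 8), (2/7) = +1, so (2/7)^2 = +1.
Reached (1/7) = 1. Collecting the sign flips along the way, the symbol is +1.

1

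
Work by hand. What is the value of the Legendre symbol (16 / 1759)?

Pull out 2^4: since 1759 ≡ 7 (mod 8), (2/1759) = +1, so (2/1759)^4 = +1.
Reached (1/1759) = 1. Collecting the sign flips along the way, the symbol is +1.

1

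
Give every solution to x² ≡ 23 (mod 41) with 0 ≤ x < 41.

8, 33

41 ≡ 1 (mod 4), so we find a root by search.
Trying successive values, 8² = 64 ≡ 23 (mod 41). The other root is 41 − 8 = 33.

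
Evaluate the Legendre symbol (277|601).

Reciprocity: 277 ≡ 1 and 601 ≡ 1 (mod 4), so (277/601) = +(601/277).
Reduce top mod 277: now compute (47/277).
Reciprocity: 47 ≡ 3 and 277 ≡ 1 (mod 4), so (47/277) = +(277/47).
Reduce top mod 47: now compute (42/47).
Pull out 2: since 47 ≡ 7 (mod 8), (2/47) = +1.
Reciprocity: 21 ≡ 1 and 47 ≡ 3 (mod 4), so (21/47) = +(47/21).
Reduce top mod 21: now compute (5/21).
Reciprocity: 5 ≡ 1 and 21 ≡ 1 (mod 4), so (5/21) = +(21/5).
Reduce top mod 5: now compute (1/5).
Reached (1/5) = 1. Collecting the sign flips along the way, the symbol is +1.

1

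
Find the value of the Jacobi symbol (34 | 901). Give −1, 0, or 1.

Pull out 2: since 901 ≡ 5 (mod 8), (2/901) = -1.
Reciprocity: 17 ≡ 1 and 901 ≡ 1 (mod 4), so (17/901) = +(901/17).
Reduce top mod 17: now compute (0/17).
Top reduces to 0: gcd > 1, so the symbol is 0.

0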